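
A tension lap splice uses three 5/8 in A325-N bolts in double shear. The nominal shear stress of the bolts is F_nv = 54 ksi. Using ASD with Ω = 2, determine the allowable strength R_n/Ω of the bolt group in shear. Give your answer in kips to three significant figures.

49.7 kips

A_b = π × 0.625² / 4 = 0.3068 in².
R_n = F_nv · A_b · n · n_s = 54 × 0.3068 × 3 × 2 = 99.4 kips.
Allowable strength R_n/Ω = 99.4 / 2 = 49.7 kips.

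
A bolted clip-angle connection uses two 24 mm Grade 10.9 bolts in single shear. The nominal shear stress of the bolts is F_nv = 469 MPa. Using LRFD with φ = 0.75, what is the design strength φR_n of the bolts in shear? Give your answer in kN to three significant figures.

A_b = π × 24² / 4 = 452.4 mm².
R_n = F_nv · A_b · n · n_s = 469 × 452.4 × 2 × 1 / 1000 = 424.3 kN.
Design strength φR_n = 0.75 × 424.3 = 318 kN.

318 kN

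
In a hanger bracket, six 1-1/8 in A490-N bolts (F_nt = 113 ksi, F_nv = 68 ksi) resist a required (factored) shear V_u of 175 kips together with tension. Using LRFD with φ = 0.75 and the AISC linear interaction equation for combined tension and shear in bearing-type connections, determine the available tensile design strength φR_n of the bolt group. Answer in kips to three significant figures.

366 kips

A_b = π·1.125²/4 = 0.994 in²; f_rv = 175 / (6 × 0.994) = 29.34 ksi.
F'_nt = 1.3 F_nt − (F_nt / φF_nv) f_rv = 1.3·113 − (113/(0.75·68))·29.34 = 81.89 ksi, capped at F_nt → F'_nt = 81.89 ksi.
R_n = F'_nt · A_b · n = 81.89 × 0.994 × 6 = 488.4 kips.
Design strength φR_n = 0.75 × 488.4 = 366 kips.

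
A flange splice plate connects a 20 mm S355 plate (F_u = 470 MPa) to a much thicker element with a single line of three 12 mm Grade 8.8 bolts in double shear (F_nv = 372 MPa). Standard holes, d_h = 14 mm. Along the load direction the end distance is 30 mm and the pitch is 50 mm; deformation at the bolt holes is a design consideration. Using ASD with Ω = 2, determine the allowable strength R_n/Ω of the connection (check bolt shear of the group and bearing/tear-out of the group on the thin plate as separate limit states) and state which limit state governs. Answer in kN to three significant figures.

126 kN (bolt shear governs)

Bolt shear: A_b = π·12²/4 = 113.1 mm²; R_n = 372 × 113.1 × 3 × 2 / 1000 = 252.4 kN → 252.4 / 2 = 126 kN.
Bearing (1.2 l_c t F_u ≤ 2.4 d t F_u): upper limit = 2.4·12·20·470 / 1000 = 270.7 kN.
  Edge l_c = 30 − 14/2 = 23 → r_n = 259.4 kN; interior l_c = 50 − 14 = 36 → r_n = 270.7 kN.
  R_n,bearing = 1·259.4 + 2·270.7 = 800.9 kN → 800.9 / 2 = 400 kN.
Bolt shear governs: 126 kN.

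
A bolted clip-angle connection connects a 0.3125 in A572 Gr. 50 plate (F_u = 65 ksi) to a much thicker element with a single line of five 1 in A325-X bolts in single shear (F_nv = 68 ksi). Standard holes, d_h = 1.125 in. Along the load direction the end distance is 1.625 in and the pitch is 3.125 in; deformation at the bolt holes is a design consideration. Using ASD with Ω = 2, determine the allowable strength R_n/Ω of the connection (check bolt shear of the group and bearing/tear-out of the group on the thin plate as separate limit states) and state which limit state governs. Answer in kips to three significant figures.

110 kips (bearing governs)

Bolt shear: A_b = π·1²/4 = 0.7854 in²; R_n = 68 × 0.7854 × 5 × 1 = 267 kips → 267 / 2 = 134 kips.
Bearing (1.2 l_c t F_u ≤ 2.4 d t F_u): upper limit = 2.4·1·0.3125·65 = 48.75 kips.
  Edge l_c = 1.625 − 1.125/2 = 1.062 → r_n = 25.9 kips; interior l_c = 3.125 − 1.125 = 2 → r_n = 48.75 kips.
  R_n,bearing = 1·25.9 + 4·48.75 = 220.9 kips → 220.9 / 2 = 110 kips.
Bearing governs: 110 kips.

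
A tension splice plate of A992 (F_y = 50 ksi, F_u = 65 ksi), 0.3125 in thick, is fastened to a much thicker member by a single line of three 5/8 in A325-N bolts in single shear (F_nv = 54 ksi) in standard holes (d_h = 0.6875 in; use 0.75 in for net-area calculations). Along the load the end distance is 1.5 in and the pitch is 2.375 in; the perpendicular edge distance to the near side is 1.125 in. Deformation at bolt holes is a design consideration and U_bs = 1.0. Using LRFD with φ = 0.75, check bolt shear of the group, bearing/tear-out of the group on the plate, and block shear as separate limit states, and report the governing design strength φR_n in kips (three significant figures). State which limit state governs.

37.3 kips (bolt shear governs)

Bolt shear: A_b = π·0.625²/4 = 0.3068 in²; R_n = 54 × 0.3068 × 3 × 1 = 49.7 kips → 0.75 × 49.7 = 37.3 kips.
Bearing: edge l_c = 1.156, r_n = 28.18 kips; interior l_c = 1.688, r_n = 30.47 kips; R_n = 28.18 + 2·30.47 = 89.12 kips → 66.8 kips.
Block shear: A_gv = 1.953, A_nv = 1.367, A_nt = 0.2344 in²; R_n = min(0.6F_uA_nv, 0.6F_yA_gv) + U_bs·F_u·A_nt = 68.55 kips → 51.4 kips.
Bolt shear governs: 37.3 kips.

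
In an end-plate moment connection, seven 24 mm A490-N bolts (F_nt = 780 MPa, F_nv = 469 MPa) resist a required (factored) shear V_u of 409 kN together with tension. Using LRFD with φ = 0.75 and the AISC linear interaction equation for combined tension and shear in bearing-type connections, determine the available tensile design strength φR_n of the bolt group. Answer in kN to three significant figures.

A_b = π·24²/4 = 452.4 mm²; f_rv = 409 × 1000 / (7 × 452.4) = 129.2 MPa.
F'_nt = 1.3 F_nt − (F_nt / φF_nv) f_rv = 1.3·780 − (780/(0.75·469))·129.2 = 727.6 MPa, capped at F_nt → F'_nt = 727.6 MPa.
R_n = F'_nt · A_b · n = 727.6 × 452.4 × 7 / 1000 = 2304 kN.
Design strength φR_n = 0.75 × 2304 = 1730 kN.

1730 kN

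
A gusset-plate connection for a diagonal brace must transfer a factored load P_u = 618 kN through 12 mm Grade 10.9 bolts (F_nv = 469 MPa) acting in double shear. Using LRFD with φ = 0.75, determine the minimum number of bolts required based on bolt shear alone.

8 bolts

A_b = π·12²/4 = 113.1 mm².
Per-bolt design strength φR_n = 0.75 × 469 × 113.1 × 2 / 1000 = 79.56 kN.
n ≥ 618 / 79.56 = 7.767 → use 8 bolts.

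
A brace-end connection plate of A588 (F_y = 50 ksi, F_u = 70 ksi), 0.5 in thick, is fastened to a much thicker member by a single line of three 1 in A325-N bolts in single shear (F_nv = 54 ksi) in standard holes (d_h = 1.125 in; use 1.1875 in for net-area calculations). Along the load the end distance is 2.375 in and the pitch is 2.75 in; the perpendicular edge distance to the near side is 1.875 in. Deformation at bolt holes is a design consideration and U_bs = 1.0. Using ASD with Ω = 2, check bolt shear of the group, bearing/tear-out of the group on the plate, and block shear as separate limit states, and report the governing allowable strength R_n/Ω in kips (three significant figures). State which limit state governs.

Bolt shear: A_b = π·1²/4 = 0.7854 in²; R_n = 54 × 0.7854 × 3 × 1 = 127.2 kips → 127.2 / 2 = 63.6 kips.
Bearing: edge l_c = 1.812, r_n = 76.12 kips; interior l_c = 1.625, r_n = 68.25 kips; R_n = 76.12 + 2·68.25 = 212.6 kips → 106 kips.
Block shear: A_gv = 3.938, A_nv = 2.453, A_nt = 0.6406 in²; R_n = min(0.6F_uA_nv, 0.6F_yA_gv) + U_bs·F_u·A_nt = 147.9 kips → 73.9 kips.
Bolt shear governs: 63.6 kips.

63.6 kips (bolt shear governs)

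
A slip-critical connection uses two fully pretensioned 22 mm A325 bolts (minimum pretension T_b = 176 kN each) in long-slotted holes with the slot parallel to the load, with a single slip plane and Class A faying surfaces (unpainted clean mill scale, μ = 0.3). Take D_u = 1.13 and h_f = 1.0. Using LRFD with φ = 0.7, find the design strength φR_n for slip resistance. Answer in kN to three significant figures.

83.5 kN

R_n = μ · D_u · h_f · T_b · n_s · n_b = 0.3 × 1.13 × 1.0 × 176 × 1 × 2 = 119.3 kN.
Design strength φR_n = 0.7 × 119.3 = 83.5 kN.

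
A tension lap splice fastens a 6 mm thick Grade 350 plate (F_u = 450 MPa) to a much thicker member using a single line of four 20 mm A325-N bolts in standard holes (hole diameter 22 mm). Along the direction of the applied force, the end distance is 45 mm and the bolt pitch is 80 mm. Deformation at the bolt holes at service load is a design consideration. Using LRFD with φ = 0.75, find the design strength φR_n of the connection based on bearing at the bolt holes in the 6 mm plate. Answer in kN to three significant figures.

Per bolt r_n = 1.2 l_c t F_u ≤ 2.4 d t F_u; upper limit = 2.4 × 20 × 6 × 450 / 1000 = 129.6 kN.
Edge bolt: l_c = 45 − 22/2 = 34 mm → 1.2 × 34 × 6 × 450 / 1000 = 110.2 → r_n = 110.2 kN.
Interior bolts: l_c = 80 − 22 = 58 mm → 1.2 × 58 × 6 × 450 / 1000 = 187.9 → r_n = 129.6 kN.
R_n = 1 × 110.2 + 3 × 129.6 = 499 kN.
Design strength φR_n = 0.75 × 499 = 374 kN.

374 kN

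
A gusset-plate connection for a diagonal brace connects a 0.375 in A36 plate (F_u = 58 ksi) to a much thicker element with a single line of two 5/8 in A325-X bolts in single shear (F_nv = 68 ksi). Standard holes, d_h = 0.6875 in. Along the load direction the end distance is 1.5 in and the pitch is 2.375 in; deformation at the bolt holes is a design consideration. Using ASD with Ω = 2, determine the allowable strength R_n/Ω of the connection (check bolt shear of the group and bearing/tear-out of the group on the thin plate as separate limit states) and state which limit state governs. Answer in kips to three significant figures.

Bolt shear: A_b = π·0.625²/4 = 0.3068 in²; R_n = 68 × 0.3068 × 2 × 1 = 41.72 kips → 41.72 / 2 = 20.9 kips.
Bearing (1.2 l_c t F_u ≤ 2.4 d t F_u): upper limit = 2.4·0.625·0.375·58 = 32.62 kips.
  Edge l_c = 1.5 − 0.6875/2 = 1.156 → r_n = 30.18 kips; interior l_c = 2.375 − 0.6875 = 1.688 → r_n = 32.62 kips.
  R_n,bearing = 1·30.18 + 1·32.62 = 62.8 kips → 62.8 / 2 = 31.4 kips.
Bolt shear governs: 20.9 kips.

20.9 kips (bolt shear governs)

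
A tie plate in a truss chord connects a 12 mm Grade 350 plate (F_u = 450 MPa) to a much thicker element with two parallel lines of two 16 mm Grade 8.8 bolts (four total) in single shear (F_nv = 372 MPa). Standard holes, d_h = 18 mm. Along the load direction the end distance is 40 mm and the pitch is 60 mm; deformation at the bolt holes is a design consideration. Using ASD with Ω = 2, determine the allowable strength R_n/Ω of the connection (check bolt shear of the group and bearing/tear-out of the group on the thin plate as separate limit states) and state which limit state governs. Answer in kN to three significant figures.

Bolt shear: A_b = π·16²/4 = 201.1 mm²; R_n = 372 × 201.1 × 4 × 1 / 1000 = 299.2 kN → 299.2 / 2 = 150 kN.
Bearing (1.2 l_c t F_u ≤ 2.4 d t F_u): upper limit = 2.4·16·12·450 / 1000 = 207.4 kN.
  Edge l_c = 40 − 18/2 = 31 → r_n = 200.9 kN; interior l_c = 60 − 18 = 42 → r_n = 207.4 kN.
  R_n,bearing = 2·200.9 + 2·207.4 = 816.5 kN → 816.5 / 2 = 408 kN.
Bolt shear governs: 150 kN.

150 kN (bolt shear governs)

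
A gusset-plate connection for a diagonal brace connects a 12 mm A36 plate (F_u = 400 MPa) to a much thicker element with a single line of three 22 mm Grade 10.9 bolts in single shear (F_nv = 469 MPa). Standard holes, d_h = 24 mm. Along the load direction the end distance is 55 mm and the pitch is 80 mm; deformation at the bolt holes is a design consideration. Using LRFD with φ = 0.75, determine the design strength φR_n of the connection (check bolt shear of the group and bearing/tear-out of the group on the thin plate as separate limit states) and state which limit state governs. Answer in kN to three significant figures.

401 kN (bolt shear governs)

Bolt shear: A_b = π·22²/4 = 380.1 mm²; R_n = 469 × 380.1 × 3 × 1 / 1000 = 534.8 kN → 0.75 × 534.8 = 401 kN.
Bearing (1.2 l_c t F_u ≤ 2.4 d t F_u): upper limit = 2.4·22·12·400 / 1000 = 253.4 kN.
  Edge l_c = 55 − 24/2 = 43 → r_n = 247.7 kN; interior l_c = 80 − 24 = 56 → r_n = 253.4 kN.
  R_n,bearing = 1·247.7 + 2·253.4 = 754.6 kN → 0.75 × 754.6 = 566 kN.
Bolt shear governs: 401 kN.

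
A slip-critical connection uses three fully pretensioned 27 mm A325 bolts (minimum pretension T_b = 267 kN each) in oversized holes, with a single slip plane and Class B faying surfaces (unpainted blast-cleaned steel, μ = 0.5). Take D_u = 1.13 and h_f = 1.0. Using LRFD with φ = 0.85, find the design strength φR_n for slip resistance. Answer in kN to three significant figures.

R_n = μ · D_u · h_f · T_b · n_s · n_b = 0.5 × 1.13 × 1.0 × 267 × 1 × 3 = 452.6 kN.
Design strength φR_n = 0.85 × 452.6 = 385 kN.

385 kN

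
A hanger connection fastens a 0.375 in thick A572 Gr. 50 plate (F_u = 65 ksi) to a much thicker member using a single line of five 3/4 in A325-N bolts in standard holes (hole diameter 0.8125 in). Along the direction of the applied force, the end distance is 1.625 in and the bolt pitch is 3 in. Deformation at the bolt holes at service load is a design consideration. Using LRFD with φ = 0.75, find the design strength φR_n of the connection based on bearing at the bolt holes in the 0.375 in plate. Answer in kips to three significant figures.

Per bolt r_n = 1.2 l_c t F_u ≤ 2.4 d t F_u; upper limit = 2.4 × 0.75 × 0.375 × 65 = 43.87 kips.
Edge bolt: l_c = 1.625 − 0.8125/2 = 1.219 in → 1.2 × 1.219 × 0.375 × 65 = 35.65 → r_n = 35.65 kips.
Interior bolts: l_c = 3 − 0.8125 = 2.188 in → 1.2 × 2.188 × 0.375 × 65 = 63.98 → r_n = 43.87 kips.
R_n = 1 × 35.65 + 4 × 43.87 = 211.1 kips.
Design strength φR_n = 0.75 × 211.1 = 158 kips.

158 kips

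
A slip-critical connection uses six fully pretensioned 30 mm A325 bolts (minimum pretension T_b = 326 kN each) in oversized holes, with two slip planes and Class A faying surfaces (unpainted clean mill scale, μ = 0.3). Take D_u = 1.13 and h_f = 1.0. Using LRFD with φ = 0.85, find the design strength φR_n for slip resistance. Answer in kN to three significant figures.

1130 kN

R_n = μ · D_u · h_f · T_b · n_s · n_b = 0.3 × 1.13 × 1.0 × 326 × 2 × 6 = 1326 kN.
Design strength φR_n = 0.85 × 1326 = 1130 kN.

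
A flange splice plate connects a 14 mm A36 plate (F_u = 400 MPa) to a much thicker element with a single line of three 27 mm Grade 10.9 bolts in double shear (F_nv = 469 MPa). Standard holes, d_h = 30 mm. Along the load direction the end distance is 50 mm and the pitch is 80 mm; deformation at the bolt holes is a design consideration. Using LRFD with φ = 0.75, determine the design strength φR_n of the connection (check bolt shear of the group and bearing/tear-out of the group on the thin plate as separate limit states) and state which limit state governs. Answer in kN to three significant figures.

Bolt shear: A_b = π·27²/4 = 572.6 mm²; R_n = 469 × 572.6 × 3 × 2 / 1000 = 1611 kN → 0.75 × 1611 = 1210 kN.
Bearing (1.2 l_c t F_u ≤ 2.4 d t F_u): upper limit = 2.4·27·14·400 / 1000 = 362.9 kN.
  Edge l_c = 50 − 30/2 = 35 → r_n = 235.2 kN; interior l_c = 80 − 30 = 50 → r_n = 336 kN.
  R_n,bearing = 1·235.2 + 2·336 = 907.2 kN → 0.75 × 907.2 = 680 kN.
Bearing governs: 680 kN.

680 kN (bearing governs)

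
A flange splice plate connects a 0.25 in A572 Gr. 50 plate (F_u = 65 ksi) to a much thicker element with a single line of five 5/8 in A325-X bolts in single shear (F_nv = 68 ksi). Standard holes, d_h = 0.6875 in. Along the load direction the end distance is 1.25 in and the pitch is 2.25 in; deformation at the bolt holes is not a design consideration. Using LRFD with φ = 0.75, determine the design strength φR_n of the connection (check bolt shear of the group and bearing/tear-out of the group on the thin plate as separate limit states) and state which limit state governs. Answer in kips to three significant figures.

Bolt shear: A_b = π·0.625²/4 = 0.3068 in²; R_n = 68 × 0.3068 × 5 × 1 = 104.3 kips → 0.75 × 104.3 = 78.2 kips.
Bearing (1.5 l_c t F_u ≤ 3.0 d t F_u): upper limit = 3.0·0.625·0.25·65 = 30.47 kips.
  Edge l_c = 1.25 − 0.6875/2 = 0.9062 → r_n = 22.09 kips; interior l_c = 2.25 − 0.6875 = 1.562 → r_n = 30.47 kips.
  R_n,bearing = 1·22.09 + 4·30.47 = 144 kips → 0.75 × 144 = 108 kips.
Bolt shear governs: 78.2 kips.

78.2 kips (bolt shear governs)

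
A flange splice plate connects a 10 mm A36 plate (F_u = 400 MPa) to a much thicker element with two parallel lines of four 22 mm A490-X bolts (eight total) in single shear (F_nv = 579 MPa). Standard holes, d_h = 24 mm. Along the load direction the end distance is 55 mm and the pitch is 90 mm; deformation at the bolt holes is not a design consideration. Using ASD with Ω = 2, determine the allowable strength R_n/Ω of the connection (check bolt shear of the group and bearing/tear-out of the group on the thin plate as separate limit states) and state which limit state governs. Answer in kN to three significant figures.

Bolt shear: A_b = π·22²/4 = 380.1 mm²; R_n = 579 × 380.1 × 8 × 1 / 1000 = 1761 kN → 1761 / 2 = 880 kN.
Bearing (1.5 l_c t F_u ≤ 3.0 d t F_u): upper limit = 3.0·22·10·400 / 1000 = 264 kN.
  Edge l_c = 55 − 24/2 = 43 → r_n = 258 kN; interior l_c = 90 − 24 = 66 → r_n = 264 kN.
  R_n,bearing = 2·258 + 6·264 = 2100 kN → 2100 / 2 = 1050 kN.
Bolt shear governs: 880 kN.

880 kN (bolt shear governs)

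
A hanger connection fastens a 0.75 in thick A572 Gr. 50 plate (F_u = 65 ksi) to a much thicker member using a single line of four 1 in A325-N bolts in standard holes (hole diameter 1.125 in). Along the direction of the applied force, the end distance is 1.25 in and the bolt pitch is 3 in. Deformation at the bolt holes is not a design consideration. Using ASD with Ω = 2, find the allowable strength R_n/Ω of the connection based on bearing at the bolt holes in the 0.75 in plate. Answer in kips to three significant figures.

231 kips

Per bolt r_n = 1.5 l_c t F_u ≤ 3.0 d t F_u; upper limit = 3.0 × 1 × 0.75 × 65 = 146.2 kips.
Edge bolt: l_c = 1.25 − 1.125/2 = 0.6875 in → 1.5 × 0.6875 × 0.75 × 65 = 50.27 → r_n = 50.27 kips.
Interior bolts: l_c = 3 − 1.125 = 1.875 in → 1.5 × 1.875 × 0.75 × 65 = 137.1 → r_n = 137.1 kips.
R_n = 1 × 50.27 + 3 × 137.1 = 461.6 kips.
Allowable strength R_n/Ω = 461.6 / 2 = 231 kips.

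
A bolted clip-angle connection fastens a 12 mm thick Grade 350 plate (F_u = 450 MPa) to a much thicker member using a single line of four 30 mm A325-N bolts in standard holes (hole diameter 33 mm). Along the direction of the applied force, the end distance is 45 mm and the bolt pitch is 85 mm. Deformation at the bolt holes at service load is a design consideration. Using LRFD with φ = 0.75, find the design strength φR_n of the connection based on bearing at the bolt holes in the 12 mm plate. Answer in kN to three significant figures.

Per bolt r_n = 1.2 l_c t F_u ≤ 2.4 d t F_u; upper limit = 2.4 × 30 × 12 × 450 / 1000 = 388.8 kN.
Edge bolt: l_c = 45 − 33/2 = 28.5 mm → 1.2 × 28.5 × 12 × 450 / 1000 = 184.7 → r_n = 184.7 kN.
Interior bolts: l_c = 85 − 33 = 52 mm → 1.2 × 52 × 12 × 450 / 1000 = 337 → r_n = 337 kN.
R_n = 1 × 184.7 + 3 × 337 = 1196 kN.
Design strength φR_n = 0.75 × 1196 = 897 kN.

897 kN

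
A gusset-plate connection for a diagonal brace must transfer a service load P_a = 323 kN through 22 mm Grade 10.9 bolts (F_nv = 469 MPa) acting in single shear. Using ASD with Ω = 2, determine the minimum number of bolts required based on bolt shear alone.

4 bolts

A_b = π·22²/4 = 380.1 mm².
Per-bolt allowable strength R_n/Ω = 469 × 380.1 × 1 / 1000 / 2 = 89.14 kN.
n ≥ 323 / 89.14 = 3.623 → use 4 bolts.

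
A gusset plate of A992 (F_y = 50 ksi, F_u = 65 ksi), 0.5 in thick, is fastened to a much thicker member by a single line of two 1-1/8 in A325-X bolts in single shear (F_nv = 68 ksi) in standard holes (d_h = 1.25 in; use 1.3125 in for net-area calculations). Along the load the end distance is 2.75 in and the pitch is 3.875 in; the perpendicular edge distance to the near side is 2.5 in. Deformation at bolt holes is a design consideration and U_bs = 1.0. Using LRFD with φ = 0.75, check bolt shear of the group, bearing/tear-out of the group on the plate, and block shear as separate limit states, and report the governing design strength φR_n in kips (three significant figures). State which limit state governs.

101 kips (bolt shear governs)

Bolt shear: A_b = π·1.125²/4 = 0.994 in²; R_n = 68 × 0.994 × 2 × 1 = 135.2 kips → 0.75 × 135.2 = 101 kips.
Bearing: edge l_c = 2.125, r_n = 82.88 kips; interior l_c = 2.625, r_n = 87.75 kips; R_n = 82.88 + 1·87.75 = 170.6 kips → 128 kips.
Block shear: A_gv = 3.312, A_nv = 2.328, A_nt = 0.9219 in²; R_n = min(0.6F_uA_nv, 0.6F_yA_gv) + U_bs·F_u·A_nt = 150.7 kips → 113 kips.
Bolt shear governs: 101 kips.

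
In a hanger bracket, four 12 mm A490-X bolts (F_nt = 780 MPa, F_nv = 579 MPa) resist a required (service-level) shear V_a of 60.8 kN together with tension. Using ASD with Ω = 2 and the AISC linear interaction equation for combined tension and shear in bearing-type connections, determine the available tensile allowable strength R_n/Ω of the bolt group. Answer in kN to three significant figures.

147 kN

A_b = π·12²/4 = 113.1 mm²; f_rv = 60.8 × 1000 / (4 × 113.1) = 134.4 MPa.
F'_nt = 1.3 F_nt − (Ω F_nt / F_nv) f_rv = 1.3·780 − (2·780/579)·134.4 = 651.9 MPa, capped at F_nt → F'_nt = 651.9 MPa.
R_n = F'_nt · A_b · n = 651.9 × 113.1 × 4 / 1000 = 294.9 kN.
Allowable strength R_n/Ω = 294.9 / 2 = 147 kN.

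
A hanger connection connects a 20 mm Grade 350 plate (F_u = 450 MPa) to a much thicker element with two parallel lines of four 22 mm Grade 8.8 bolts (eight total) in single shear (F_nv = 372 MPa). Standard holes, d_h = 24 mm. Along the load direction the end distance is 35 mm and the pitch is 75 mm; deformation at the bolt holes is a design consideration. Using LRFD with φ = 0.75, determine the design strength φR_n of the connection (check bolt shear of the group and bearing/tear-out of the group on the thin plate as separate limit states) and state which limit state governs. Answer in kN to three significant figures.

Bolt shear: A_b = π·22²/4 = 380.1 mm²; R_n = 372 × 380.1 × 8 × 1 / 1000 = 1131 kN → 0.75 × 1131 = 848 kN.
Bearing (1.2 l_c t F_u ≤ 2.4 d t F_u): upper limit = 2.4·22·20·450 / 1000 = 475.2 kN.
  Edge l_c = 35 − 24/2 = 23 → r_n = 248.4 kN; interior l_c = 75 − 24 = 51 → r_n = 475.2 kN.
  R_n,bearing = 2·248.4 + 6·475.2 = 3348 kN → 0.75 × 3348 = 2510 kN.
Bolt shear governs: 848 kN.

848 kN (bolt shear governs)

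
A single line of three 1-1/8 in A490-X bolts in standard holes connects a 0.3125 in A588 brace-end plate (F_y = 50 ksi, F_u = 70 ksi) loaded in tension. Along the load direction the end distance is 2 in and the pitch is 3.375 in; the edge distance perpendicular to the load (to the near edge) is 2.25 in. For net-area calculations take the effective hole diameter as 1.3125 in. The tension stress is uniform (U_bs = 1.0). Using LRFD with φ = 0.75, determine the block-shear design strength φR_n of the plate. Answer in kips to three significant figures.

Shear plane L_v = 2 + 2·3.375 = 8.75 in; A_gv = 8.75 × 0.3125 = 2.734 in².
A_nv = (8.75 − 2.5·1.3125) × 0.3125 = 1.709 in².
A_nt = (2.25 − 0.5·1.3125) × 0.3125 = 0.498 in².
0.6 F_u A_nv = 71.78 kips; 0.6 F_y A_gv = 82.03 kips → shear rupture governs the shear term.
R_n = 71.78 + 1.0 × 70 × 0.498 = 106.6 kips.
Design strength φR_n = 0.75 × 106.6 = 80 kips.

80 kips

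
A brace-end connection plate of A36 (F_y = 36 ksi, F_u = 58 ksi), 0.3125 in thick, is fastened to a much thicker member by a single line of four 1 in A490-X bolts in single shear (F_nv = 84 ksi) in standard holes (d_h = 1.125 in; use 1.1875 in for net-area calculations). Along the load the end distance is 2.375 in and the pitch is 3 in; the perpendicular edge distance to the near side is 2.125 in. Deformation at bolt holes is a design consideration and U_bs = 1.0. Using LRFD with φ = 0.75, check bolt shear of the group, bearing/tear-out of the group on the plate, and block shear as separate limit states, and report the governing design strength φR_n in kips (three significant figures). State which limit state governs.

78.4 kips (block shear governs)

Bolt shear: A_b = π·1²/4 = 0.7854 in²; R_n = 84 × 0.7854 × 4 × 1 = 263.9 kips → 0.75 × 263.9 = 198 kips.
Bearing: edge l_c = 1.812, r_n = 39.42 kips; interior l_c = 1.875, r_n = 40.78 kips; R_n = 39.42 + 3·40.78 = 161.8 kips → 121 kips.
Block shear: A_gv = 3.555, A_nv = 2.256, A_nt = 0.4785 in²; R_n = min(0.6F_uA_nv, 0.6F_yA_gv) + U_bs·F_u·A_nt = 104.5 kips → 78.4 kips.
Block shear governs: 78.4 kips.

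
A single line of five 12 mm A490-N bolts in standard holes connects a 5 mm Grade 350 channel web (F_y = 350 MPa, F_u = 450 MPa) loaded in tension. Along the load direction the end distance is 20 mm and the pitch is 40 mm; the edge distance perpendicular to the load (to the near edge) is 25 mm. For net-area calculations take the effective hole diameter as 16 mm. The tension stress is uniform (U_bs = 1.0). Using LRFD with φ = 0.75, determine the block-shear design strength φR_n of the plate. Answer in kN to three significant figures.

138 kN

Shear plane L_v = 20 + 4·40 = 180 mm; A_gv = 180 × 5 = 900 mm².
A_nv = (180 − 4.5·16) × 5 = 540 mm².
A_nt = (25 − 0.5·16) × 5 = 85 mm².
0.6 F_u A_nv = 145.8 kN; 0.6 F_y A_gv = 189 kN → shear rupture governs the shear term.
R_n = 145.8 + 1.0 × 450 × 85 / 1000 = 184.1 kN.
Design strength φR_n = 0.75 × 184.1 = 138 kN.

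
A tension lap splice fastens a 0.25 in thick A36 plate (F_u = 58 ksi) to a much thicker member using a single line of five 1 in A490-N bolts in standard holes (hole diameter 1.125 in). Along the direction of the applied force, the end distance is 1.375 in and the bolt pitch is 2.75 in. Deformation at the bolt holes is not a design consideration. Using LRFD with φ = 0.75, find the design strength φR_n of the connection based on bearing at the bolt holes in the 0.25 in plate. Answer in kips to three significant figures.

119 kips

Per bolt r_n = 1.5 l_c t F_u ≤ 3.0 d t F_u; upper limit = 3.0 × 1 × 0.25 × 58 = 43.5 kips.
Edge bolt: l_c = 1.375 − 1.125/2 = 0.8125 in → 1.5 × 0.8125 × 0.25 × 58 = 17.67 → r_n = 17.67 kips.
Interior bolts: l_c = 2.75 − 1.125 = 1.625 in → 1.5 × 1.625 × 0.25 × 58 = 35.34 → r_n = 35.34 kips.
R_n = 1 × 17.67 + 4 × 35.34 = 159 kips.
Design strength φR_n = 0.75 × 159 = 119 kips.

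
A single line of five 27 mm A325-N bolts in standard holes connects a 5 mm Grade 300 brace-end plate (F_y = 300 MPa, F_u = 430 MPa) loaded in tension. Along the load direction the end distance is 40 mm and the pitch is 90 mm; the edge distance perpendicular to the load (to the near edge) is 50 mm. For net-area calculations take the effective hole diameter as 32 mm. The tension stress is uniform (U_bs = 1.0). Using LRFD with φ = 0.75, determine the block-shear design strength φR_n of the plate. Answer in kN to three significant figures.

303 kN

Shear plane L_v = 40 + 4·90 = 400 mm; A_gv = 400 × 5 = 2000 mm².
A_nv = (400 − 4.5·32) × 5 = 1280 mm².
A_nt = (50 − 0.5·32) × 5 = 170 mm².
0.6 F_u A_nv = 330.2 kN; 0.6 F_y A_gv = 360 kN → shear rupture governs the shear term.
R_n = 330.2 + 1.0 × 430 × 170 / 1000 = 403.3 kN.
Design strength φR_n = 0.75 × 403.3 = 303 kN.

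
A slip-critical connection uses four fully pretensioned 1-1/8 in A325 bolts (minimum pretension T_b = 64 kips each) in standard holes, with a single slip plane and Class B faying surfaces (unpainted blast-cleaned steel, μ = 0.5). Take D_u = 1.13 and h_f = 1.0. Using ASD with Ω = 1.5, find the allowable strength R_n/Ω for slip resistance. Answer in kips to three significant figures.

96.4 kips

R_n = μ · D_u · h_f · T_b · n_s · n_b = 0.5 × 1.13 × 1.0 × 64 × 1 × 4 = 144.6 kips.
Allowable strength R_n/Ω = 144.6 / 1.5 = 96.4 kips.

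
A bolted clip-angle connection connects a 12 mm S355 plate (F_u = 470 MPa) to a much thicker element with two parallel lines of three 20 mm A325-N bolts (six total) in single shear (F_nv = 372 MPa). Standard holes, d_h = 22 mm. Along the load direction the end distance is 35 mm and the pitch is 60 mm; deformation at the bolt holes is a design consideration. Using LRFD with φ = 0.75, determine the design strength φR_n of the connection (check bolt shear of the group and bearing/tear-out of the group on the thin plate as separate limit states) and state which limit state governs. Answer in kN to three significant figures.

526 kN (bolt shear governs)

Bolt shear: A_b = π·20²/4 = 314.2 mm²; R_n = 372 × 314.2 × 6 × 1 / 1000 = 701.2 kN → 0.75 × 701.2 = 526 kN.
Bearing (1.2 l_c t F_u ≤ 2.4 d t F_u): upper limit = 2.4·20·12·470 / 1000 = 270.7 kN.
  Edge l_c = 35 − 22/2 = 24 → r_n = 162.4 kN; interior l_c = 60 − 22 = 38 → r_n = 257.2 kN.
  R_n,bearing = 2·162.4 + 4·257.2 = 1354 kN → 0.75 × 1354 = 1020 kN.
Bolt shear governs: 526 kN.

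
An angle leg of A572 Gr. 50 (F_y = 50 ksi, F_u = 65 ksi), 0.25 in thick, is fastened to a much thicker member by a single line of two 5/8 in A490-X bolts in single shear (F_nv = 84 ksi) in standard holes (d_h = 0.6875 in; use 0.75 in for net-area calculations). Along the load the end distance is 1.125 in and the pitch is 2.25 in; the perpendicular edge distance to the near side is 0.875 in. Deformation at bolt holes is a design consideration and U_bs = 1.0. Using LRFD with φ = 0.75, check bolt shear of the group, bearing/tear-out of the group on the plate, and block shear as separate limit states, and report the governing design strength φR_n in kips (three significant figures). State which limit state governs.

Bolt shear: A_b = π·0.625²/4 = 0.3068 in²; R_n = 84 × 0.3068 × 2 × 1 = 51.54 kips → 0.75 × 51.54 = 38.7 kips.
Bearing: edge l_c = 0.7812, r_n = 15.23 kips; interior l_c = 1.562, r_n = 24.38 kips; R_n = 15.23 + 1·24.38 = 39.61 kips → 29.7 kips.
Block shear: A_gv = 0.8438, A_nv = 0.5625, A_nt = 0.125 in²; R_n = min(0.6F_uA_nv, 0.6F_yA_gv) + U_bs·F_u·A_nt = 30.06 kips → 22.5 kips.
Block shear governs: 22.5 kips.

22.5 kips (block shear governs)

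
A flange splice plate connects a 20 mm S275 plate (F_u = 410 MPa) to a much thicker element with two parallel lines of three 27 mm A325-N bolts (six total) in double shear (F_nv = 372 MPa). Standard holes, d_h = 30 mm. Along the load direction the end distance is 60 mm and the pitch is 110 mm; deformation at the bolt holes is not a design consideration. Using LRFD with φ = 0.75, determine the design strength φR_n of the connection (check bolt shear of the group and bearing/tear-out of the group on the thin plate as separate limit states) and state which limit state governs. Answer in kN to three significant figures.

1920 kN (bolt shear governs)

Bolt shear: A_b = π·27²/4 = 572.6 mm²; R_n = 372 × 572.6 × 6 × 2 / 1000 = 2556 kN → 0.75 × 2556 = 1920 kN.
Bearing (1.5 l_c t F_u ≤ 3.0 d t F_u): upper limit = 3.0·27·20·410 / 1000 = 664.2 kN.
  Edge l_c = 60 − 30/2 = 45 → r_n = 553.5 kN; interior l_c = 110 − 30 = 80 → r_n = 664.2 kN.
  R_n,bearing = 2·553.5 + 4·664.2 = 3764 kN → 0.75 × 3764 = 2820 kN.
Bolt shear governs: 1920 kN.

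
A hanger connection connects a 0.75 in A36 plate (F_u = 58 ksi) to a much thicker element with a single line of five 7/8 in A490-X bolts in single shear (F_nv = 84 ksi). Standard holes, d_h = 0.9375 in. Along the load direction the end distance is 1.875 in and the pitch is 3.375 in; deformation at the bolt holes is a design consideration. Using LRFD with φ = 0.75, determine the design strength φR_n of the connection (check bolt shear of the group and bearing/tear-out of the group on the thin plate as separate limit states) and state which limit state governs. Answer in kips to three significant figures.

Bolt shear: A_b = π·0.875²/4 = 0.6013 in²; R_n = 84 × 0.6013 × 5 × 1 = 252.6 kips → 0.75 × 252.6 = 189 kips.
Bearing (1.2 l_c t F_u ≤ 2.4 d t F_u): upper limit = 2.4·0.875·0.75·58 = 91.35 kips.
  Edge l_c = 1.875 − 0.9375/2 = 1.406 → r_n = 73.41 kips; interior l_c = 3.375 − 0.9375 = 2.438 → r_n = 91.35 kips.
  R_n,bearing = 1·73.41 + 4·91.35 = 438.8 kips → 0.75 × 438.8 = 329 kips.
Bolt shear governs: 189 kips.

189 kips (bolt shear governs)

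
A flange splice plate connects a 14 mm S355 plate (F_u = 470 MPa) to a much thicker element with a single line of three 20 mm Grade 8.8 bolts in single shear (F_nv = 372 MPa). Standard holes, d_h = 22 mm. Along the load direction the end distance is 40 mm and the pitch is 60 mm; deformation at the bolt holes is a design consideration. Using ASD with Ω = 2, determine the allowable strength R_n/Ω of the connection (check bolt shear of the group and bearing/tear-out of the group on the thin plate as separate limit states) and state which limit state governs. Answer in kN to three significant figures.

Bolt shear: A_b = π·20²/4 = 314.2 mm²; R_n = 372 × 314.2 × 3 × 1 / 1000 = 350.6 kN → 350.6 / 2 = 175 kN.
Bearing (1.2 l_c t F_u ≤ 2.4 d t F_u): upper limit = 2.4·20·14·470 / 1000 = 315.8 kN.
  Edge l_c = 40 − 22/2 = 29 → r_n = 229 kN; interior l_c = 60 − 22 = 38 → r_n = 300 kN.
  R_n,bearing = 1·229 + 2·300 = 829.1 kN → 829.1 / 2 = 415 kN.
Bolt shear governs: 175 kN.

175 kN (bolt shear governs)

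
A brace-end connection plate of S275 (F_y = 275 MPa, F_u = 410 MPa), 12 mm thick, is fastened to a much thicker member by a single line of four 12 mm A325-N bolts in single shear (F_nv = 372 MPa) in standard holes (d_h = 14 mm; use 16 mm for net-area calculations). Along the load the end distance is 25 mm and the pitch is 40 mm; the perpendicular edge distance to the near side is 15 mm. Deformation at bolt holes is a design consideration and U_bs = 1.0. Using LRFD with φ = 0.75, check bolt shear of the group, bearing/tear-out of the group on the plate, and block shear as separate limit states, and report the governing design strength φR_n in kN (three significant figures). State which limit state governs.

Bolt shear: A_b = π·12²/4 = 113.1 mm²; R_n = 372 × 113.1 × 4 × 1 / 1000 = 168.3 kN → 0.75 × 168.3 = 126 kN.
Bearing: edge l_c = 18, r_n = 106.3 kN; interior l_c = 26, r_n = 141.7 kN; R_n = 106.3 + 3·141.7 = 531.4 kN → 399 kN.
Block shear: A_gv = 1740, A_nv = 1068, A_nt = 84 mm²; R_n = min(0.6F_uA_nv, 0.6F_yA_gv) + U_bs·F_u·A_nt = 297.2 kN → 223 kN.
Bolt shear governs: 126 kN.

126 kN (bolt shear governs)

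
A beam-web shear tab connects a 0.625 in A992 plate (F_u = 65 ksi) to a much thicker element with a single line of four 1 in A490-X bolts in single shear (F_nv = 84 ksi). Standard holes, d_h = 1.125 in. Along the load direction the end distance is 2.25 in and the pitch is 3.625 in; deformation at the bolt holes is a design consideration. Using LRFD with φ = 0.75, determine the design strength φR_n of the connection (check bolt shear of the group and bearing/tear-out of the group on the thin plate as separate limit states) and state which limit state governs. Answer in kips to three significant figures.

198 kips (bolt shear governs)

Bolt shear: A_b = π·1²/4 = 0.7854 in²; R_n = 84 × 0.7854 × 4 × 1 = 263.9 kips → 0.75 × 263.9 = 198 kips.
Bearing (1.2 l_c t F_u ≤ 2.4 d t F_u): upper limit = 2.4·1·0.625·65 = 97.5 kips.
  Edge l_c = 2.25 − 1.125/2 = 1.688 → r_n = 82.27 kips; interior l_c = 3.625 − 1.125 = 2.5 → r_n = 97.5 kips.
  R_n,bearing = 1·82.27 + 3·97.5 = 374.8 kips → 0.75 × 374.8 = 281 kips.
Bolt shear governs: 198 kips.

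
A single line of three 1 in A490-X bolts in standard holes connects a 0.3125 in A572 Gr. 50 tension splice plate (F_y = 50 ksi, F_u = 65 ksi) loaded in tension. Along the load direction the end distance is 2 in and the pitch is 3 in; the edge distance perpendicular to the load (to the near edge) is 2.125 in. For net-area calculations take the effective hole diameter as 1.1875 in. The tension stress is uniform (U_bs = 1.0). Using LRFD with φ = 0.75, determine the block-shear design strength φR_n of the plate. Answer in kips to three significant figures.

69.3 kips

Shear plane L_v = 2 + 2·3 = 8 in; A_gv = 8 × 0.3125 = 2.5 in².
A_nv = (8 − 2.5·1.1875) × 0.3125 = 1.572 in².
A_nt = (2.125 − 0.5·1.1875) × 0.3125 = 0.4785 in².
0.6 F_u A_nv = 61.32 kips; 0.6 F_y A_gv = 75 kips → shear rupture governs the shear term.
R_n = 61.32 + 1.0 × 65 × 0.4785 = 92.42 kips.
Design strength φR_n = 0.75 × 92.42 = 69.3 kips.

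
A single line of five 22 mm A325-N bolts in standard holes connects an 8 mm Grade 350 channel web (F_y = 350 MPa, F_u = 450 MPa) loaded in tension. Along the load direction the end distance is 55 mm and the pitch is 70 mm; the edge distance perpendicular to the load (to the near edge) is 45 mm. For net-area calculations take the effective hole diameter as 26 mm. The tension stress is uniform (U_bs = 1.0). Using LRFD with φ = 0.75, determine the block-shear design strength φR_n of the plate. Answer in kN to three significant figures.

Shear plane L_v = 55 + 4·70 = 335 mm; A_gv = 335 × 8 = 2680 mm².
A_nv = (335 − 4.5·26) × 8 = 1744 mm².
A_nt = (45 − 0.5·26) × 8 = 256 mm².
0.6 F_u A_nv = 470.9 kN; 0.6 F_y A_gv = 562.8 kN → shear rupture governs the shear term.
R_n = 470.9 + 1.0 × 450 × 256 / 1000 = 586.1 kN.
Design strength φR_n = 0.75 × 586.1 = 440 kN.

440 kN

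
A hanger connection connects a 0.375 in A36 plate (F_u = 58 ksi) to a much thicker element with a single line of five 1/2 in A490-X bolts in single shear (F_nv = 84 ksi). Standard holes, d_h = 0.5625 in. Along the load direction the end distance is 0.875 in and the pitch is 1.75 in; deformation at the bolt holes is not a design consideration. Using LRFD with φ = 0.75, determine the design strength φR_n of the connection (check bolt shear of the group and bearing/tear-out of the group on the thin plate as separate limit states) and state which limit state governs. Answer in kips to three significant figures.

61.9 kips (bolt shear governs)

Bolt shear: A_b = π·0.5²/4 = 0.1963 in²; R_n = 84 × 0.1963 × 5 × 1 = 82.47 kips → 0.75 × 82.47 = 61.9 kips.
Bearing (1.5 l_c t F_u ≤ 3.0 d t F_u): upper limit = 3.0·0.5·0.375·58 = 32.62 kips.
  Edge l_c = 0.875 − 0.5625/2 = 0.5938 → r_n = 19.37 kips; interior l_c = 1.75 − 0.5625 = 1.188 → r_n = 32.62 kips.
  R_n,bearing = 1·19.37 + 4·32.62 = 149.9 kips → 0.75 × 149.9 = 112 kips.
Bolt shear governs: 61.9 kips.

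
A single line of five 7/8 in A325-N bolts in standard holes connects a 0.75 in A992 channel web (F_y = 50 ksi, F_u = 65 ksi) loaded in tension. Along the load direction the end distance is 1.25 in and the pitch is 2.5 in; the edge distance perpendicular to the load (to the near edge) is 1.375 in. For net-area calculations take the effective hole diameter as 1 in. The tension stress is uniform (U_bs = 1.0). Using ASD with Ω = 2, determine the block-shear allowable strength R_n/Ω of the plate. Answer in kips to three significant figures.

120 kips

Shear plane L_v = 1.25 + 4·2.5 = 11.25 in; A_gv = 11.25 × 0.75 = 8.438 in².
A_nv = (11.25 − 4.5·1) × 0.75 = 5.062 in².
A_nt = (1.375 − 0.5·1) × 0.75 = 0.6562 in².
0.6 F_u A_nv = 197.4 kips; 0.6 F_y A_gv = 253.1 kips → shear rupture governs the shear term.
R_n = 197.4 + 1.0 × 65 × 0.6562 = 240.1 kips.
Allowable strength R_n/Ω = 240.1 / 2 = 120 kips.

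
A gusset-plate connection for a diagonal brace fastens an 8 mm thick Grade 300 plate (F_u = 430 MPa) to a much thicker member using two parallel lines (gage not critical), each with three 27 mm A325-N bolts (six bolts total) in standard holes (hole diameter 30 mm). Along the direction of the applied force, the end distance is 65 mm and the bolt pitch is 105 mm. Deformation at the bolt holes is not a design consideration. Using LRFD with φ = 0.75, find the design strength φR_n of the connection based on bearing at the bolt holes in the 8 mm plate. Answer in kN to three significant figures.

Per bolt r_n = 1.5 l_c t F_u ≤ 3.0 d t F_u; upper limit = 3.0 × 27 × 8 × 430 / 1000 = 278.6 kN.
Edge bolt: l_c = 65 − 30/2 = 50 mm → 1.5 × 50 × 8 × 430 / 1000 = 258 → r_n = 258 kN.
Interior bolts: l_c = 105 − 30 = 75 mm → 1.5 × 75 × 8 × 430 / 1000 = 387 → r_n = 278.6 kN.
R_n = 2 × 258 + 4 × 278.6 = 1631 kN.
Design strength φR_n = 0.75 × 1631 = 1220 kN.

1220 kN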